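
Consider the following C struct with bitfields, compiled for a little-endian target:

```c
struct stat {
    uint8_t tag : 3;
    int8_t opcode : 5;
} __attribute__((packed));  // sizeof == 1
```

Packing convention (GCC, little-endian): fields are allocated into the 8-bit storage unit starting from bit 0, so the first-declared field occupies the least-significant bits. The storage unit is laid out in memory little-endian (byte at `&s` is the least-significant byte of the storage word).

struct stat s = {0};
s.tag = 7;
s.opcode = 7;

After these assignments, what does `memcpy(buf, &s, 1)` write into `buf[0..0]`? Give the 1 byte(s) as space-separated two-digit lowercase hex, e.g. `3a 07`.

3f

[0+:3] tag=7 & 0x7 = 0x7; word=0x07
[3+:5] opcode=7 & 0x1f = 0x7; word=0x3f
word = 0x3f → little-endian bytes:
  [0]=0x3f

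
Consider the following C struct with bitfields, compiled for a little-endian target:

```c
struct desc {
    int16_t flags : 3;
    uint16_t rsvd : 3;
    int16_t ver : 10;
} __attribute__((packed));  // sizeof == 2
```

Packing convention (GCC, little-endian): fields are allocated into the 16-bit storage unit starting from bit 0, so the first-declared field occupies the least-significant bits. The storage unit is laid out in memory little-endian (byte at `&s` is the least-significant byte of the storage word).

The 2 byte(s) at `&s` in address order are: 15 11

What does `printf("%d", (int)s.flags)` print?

[0]=0x15 [1]=0x11 (little-endian) → word 0x1115
flags:3 @ bit 0 → (0x1115>>0)&0x7 = 0x5  ←
rsvd:3 @ bit 3 → (0x1115>>3)&0x7 = 0x2
ver:10 @ bit 6 → (0x1115>>6)&0x3ff = 0x44
flags signed 3b, MSB=1: 5 - 8 = -3

-3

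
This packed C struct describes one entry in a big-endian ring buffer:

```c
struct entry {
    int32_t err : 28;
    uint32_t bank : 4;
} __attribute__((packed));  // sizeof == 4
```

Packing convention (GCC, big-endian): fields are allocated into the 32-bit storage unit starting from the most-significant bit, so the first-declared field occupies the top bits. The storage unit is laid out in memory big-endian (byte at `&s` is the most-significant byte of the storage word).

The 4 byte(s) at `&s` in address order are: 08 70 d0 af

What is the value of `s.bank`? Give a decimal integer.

[0]=0x08 [1]=0x70 [2]=0xd0 [3]=0xaf (big-endian) → word 0x0870d0af
err:28 @ bit 4 → (0x0870d0af>>4)&0xfffffff = 0x870d0a
bank:4 @ bit 0 → (0x0870d0af>>0)&0xf = 0xf  ←

15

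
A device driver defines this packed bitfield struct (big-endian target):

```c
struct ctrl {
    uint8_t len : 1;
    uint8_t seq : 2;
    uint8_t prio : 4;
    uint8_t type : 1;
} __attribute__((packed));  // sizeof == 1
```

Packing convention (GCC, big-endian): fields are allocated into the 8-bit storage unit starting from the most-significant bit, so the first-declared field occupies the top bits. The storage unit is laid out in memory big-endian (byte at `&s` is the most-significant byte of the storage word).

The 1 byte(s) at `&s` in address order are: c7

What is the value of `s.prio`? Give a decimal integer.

[0]=0xc7 (big-endian) → word 0xc7
len:1 @ bit 7 → (0xc7>>7)&0x1 = 0x1
seq:2 @ bit 5 → (0xc7>>5)&0x3 = 0x2
prio:4 @ bit 1 → (0xc7>>1)&0xf = 0x3  ←
type:1 @ bit 0 → (0xc7>>0)&0x1 = 0x1

3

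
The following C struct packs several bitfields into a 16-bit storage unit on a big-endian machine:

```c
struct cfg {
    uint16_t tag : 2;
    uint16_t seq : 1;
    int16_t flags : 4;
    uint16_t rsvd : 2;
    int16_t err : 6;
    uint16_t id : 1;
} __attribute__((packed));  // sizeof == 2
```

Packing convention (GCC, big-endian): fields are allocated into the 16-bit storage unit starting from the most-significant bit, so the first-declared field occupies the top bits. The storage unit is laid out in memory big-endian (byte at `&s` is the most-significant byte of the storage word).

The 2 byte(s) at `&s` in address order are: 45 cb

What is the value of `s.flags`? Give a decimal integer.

2

[0]=0x45 [1]=0xcb (big-endian) → word 0x45cb
tag:2 @ bit 14 → (0x45cb>>14)&0x3 = 0x1
seq:1 @ bit 13 → (0x45cb>>13)&0x1 = 0x0
flags:4 @ bit 9 → (0x45cb>>9)&0xf = 0x2  ←
rsvd:2 @ bit 7 → (0x45cb>>7)&0x3 = 0x3
err:6 @ bit 1 → (0x45cb>>1)&0x3f = 0x25
id:1 @ bit 0 → (0x45cb>>0)&0x1 = 0x1
flags signed 4b, MSB=0: value = 2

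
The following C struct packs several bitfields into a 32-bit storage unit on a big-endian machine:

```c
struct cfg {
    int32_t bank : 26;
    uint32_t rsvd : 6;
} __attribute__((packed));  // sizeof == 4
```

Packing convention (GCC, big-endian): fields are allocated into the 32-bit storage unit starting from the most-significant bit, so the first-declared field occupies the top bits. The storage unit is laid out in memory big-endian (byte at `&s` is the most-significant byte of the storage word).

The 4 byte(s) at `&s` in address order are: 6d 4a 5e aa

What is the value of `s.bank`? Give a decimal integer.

[0]=0x6d [1]=0x4a [2]=0x5e [3]=0xaa (big-endian) → word 0x6d4a5eaa
bank:26 @ bit 6 → (0x6d4a5eaa>>6)&0x3ffffff = 0x1b5297a  ←
rsvd:6 @ bit 0 → (0x6d4a5eaa>>0)&0x3f = 0x2a
bank signed 26b, MSB=0: value = 28649850

28649850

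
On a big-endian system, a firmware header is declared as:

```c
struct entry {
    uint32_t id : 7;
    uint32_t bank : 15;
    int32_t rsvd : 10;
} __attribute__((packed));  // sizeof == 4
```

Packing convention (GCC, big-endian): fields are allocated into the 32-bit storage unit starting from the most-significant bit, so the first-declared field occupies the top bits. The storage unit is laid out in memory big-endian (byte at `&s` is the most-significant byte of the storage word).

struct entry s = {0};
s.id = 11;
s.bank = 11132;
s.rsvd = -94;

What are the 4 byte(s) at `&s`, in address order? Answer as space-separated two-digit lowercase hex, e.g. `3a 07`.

[25+:7] id=11 & 0x7f = 0xb; word=0x16000000
[10+:15] bank=11132 & 0x7fff = 0x2b7c; word=0x16adf000
[0+:10] rsvd=-94 & 0x3ff = 0x3a2; word=0x16adf3a2
word = 0x16adf3a2 → big-endian bytes:
  [0]=0x16  [1]=0xad  [2]=0xf3  [3]=0xa2

16 ad f3 a2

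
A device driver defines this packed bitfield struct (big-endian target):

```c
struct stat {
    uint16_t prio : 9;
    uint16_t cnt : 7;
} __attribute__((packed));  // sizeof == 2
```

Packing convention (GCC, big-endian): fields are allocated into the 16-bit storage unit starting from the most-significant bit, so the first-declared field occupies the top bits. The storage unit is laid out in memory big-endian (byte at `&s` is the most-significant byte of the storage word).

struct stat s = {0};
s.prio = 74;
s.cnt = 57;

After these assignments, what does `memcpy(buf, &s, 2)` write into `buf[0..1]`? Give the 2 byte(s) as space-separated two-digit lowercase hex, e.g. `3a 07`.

25 39

prio (9b) val=74 bits=0x4a at bit 7: 0x2500
cnt (7b) val=57 bits=0x39 at bit 0: 0x2539
word = 0x2539 → big-endian bytes:
  [0]=0x25  [1]=0x39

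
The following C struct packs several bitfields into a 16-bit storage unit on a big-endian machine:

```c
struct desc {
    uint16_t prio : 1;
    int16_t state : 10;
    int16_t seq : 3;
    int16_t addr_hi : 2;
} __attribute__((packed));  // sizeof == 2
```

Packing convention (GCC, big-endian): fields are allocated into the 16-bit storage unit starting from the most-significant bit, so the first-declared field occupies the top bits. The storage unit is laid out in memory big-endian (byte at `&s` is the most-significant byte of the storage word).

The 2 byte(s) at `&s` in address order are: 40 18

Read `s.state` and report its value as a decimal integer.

[0]=0x40 [1]=0x18 (big-endian) → word 0x4018
prio [15+:1] = (word>>15) & 0x1 = 0
state [5+:10] = (word>>5) & 0x3ff = 512  ←
seq [2+:3] = (word>>2) & 0x7 = 6
addr_hi [0+:2] = (word>>0) & 0x3 = 0
state signed 10b, MSB=1: 512 - 1024 = -512

-512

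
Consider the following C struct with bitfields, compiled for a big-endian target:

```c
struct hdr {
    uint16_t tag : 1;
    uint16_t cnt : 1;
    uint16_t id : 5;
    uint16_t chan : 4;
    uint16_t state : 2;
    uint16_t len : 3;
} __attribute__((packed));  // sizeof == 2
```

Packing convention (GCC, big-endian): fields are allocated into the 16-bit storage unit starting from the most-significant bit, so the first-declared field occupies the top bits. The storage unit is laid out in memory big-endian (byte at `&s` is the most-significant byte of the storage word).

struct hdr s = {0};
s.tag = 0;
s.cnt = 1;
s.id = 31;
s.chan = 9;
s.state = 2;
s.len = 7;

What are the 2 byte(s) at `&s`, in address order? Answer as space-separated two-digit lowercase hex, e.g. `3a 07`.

7f 37

[15+:1] tag=0 & 0x1 = 0x0; word=0x0000
[14+:1] cnt=1 & 0x1 = 0x1; word=0x4000
[9+:5] id=31 & 0x1f = 0x1f; word=0x7e00
[5+:4] chan=9 & 0xf = 0x9; word=0x7f20
[3+:2] state=2 & 0x3 = 0x2; word=0x7f30
[0+:3] len=7 & 0x7 = 0x7; word=0x7f37
word = 0x7f37 → big-endian bytes:
  [0]=0x7f  [1]=0x37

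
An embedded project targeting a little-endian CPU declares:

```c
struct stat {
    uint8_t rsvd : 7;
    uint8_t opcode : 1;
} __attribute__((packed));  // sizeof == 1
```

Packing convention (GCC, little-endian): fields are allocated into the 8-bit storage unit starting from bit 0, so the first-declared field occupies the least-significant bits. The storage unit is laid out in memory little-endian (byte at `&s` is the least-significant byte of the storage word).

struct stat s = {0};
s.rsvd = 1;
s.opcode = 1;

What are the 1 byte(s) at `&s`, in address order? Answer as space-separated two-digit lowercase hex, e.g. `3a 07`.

81

rsvd (7b) val=1 bits=0x1 at bit 0: 0x01
opcode (1b) val=1 bits=0x1 at bit 7: 0x81
word = 0x81 → little-endian bytes:
  [0]=0x81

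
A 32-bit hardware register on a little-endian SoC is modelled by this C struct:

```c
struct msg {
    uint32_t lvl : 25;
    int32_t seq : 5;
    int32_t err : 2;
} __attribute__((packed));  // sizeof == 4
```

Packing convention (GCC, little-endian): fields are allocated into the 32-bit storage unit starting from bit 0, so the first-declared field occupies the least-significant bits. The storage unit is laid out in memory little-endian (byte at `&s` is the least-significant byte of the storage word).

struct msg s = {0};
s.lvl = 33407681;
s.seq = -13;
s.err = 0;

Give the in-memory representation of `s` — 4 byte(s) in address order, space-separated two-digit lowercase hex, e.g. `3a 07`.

lvl:25 = 33407681 → 0x1fdc2c1 << 0 → word 0x01fdc2c1
seq:5 = -13 → 0x13 << 25 → word 0x27fdc2c1
err:2 = 0 → 0x0 << 30 → word 0x27fdc2c1
word = 0x27fdc2c1 → little-endian bytes:
  [0]=0xc1  [1]=0xc2  [2]=0xfd  [3]=0x27

c1 c2 fd 27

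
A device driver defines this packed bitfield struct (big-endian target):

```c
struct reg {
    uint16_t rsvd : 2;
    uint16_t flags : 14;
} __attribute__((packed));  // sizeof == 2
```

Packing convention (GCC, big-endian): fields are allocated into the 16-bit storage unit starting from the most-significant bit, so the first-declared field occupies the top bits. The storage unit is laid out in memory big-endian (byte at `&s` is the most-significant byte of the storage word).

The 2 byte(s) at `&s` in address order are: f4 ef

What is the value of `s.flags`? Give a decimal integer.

13551

[0]=0xf4 [1]=0xef (big-endian) → word 0xf4ef
rsvd [14+:2] = (word>>14) & 0x3 = 3
flags [0+:14] = (word>>0) & 0x3fff = 13551  ←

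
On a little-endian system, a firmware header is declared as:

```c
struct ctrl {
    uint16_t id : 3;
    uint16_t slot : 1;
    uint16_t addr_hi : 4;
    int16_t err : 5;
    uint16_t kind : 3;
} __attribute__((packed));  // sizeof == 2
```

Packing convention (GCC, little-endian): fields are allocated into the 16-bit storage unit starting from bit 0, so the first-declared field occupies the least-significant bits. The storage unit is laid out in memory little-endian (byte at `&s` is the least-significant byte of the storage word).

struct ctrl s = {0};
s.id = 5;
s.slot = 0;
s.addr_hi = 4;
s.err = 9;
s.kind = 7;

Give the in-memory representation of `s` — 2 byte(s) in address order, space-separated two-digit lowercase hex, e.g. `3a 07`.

45 e9

id:3 = 5 → 0x5 << 0 → word 0x0005
slot:1 = 0 → 0x0 << 3 → word 0x0005
addr_hi:4 = 4 → 0x4 << 4 → word 0x0045
err:5 = 9 → 0x9 << 8 → word 0x0945
kind:3 = 7 → 0x7 << 13 → word 0xe945
word = 0xe945 → little-endian bytes:
  [0]=0x45  [1]=0xe9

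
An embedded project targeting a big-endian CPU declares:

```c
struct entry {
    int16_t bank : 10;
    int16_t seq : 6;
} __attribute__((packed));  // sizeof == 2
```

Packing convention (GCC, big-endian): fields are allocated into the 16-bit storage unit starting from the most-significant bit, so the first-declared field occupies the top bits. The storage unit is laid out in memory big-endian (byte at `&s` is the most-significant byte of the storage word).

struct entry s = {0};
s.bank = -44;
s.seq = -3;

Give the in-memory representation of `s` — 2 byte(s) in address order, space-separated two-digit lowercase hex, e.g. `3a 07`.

f5 3d

[6+:10] bank=-44 & 0x3ff = 0x3d4; word=0xf500
[0+:6] seq=-3 & 0x3f = 0x3d; word=0xf53d
word = 0xf53d → big-endian bytes:
  [0]=0xf5  [1]=0x3d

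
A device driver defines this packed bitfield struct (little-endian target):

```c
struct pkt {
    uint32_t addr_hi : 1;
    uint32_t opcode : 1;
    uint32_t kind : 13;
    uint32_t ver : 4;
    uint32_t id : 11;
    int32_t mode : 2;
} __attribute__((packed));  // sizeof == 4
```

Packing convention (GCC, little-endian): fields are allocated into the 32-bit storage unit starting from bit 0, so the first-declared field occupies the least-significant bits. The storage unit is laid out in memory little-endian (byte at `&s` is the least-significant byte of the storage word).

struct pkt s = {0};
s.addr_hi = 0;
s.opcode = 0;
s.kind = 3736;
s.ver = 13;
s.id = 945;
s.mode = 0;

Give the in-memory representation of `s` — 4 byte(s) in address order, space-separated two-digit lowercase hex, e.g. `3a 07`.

addr_hi (1b) val=0 bits=0x0 at bit 0: 0x00000000
opcode (1b) val=0 bits=0x0 at bit 1: 0x00000000
kind (13b) val=3736 bits=0xe98 at bit 2: 0x00003a60
ver (4b) val=13 bits=0xd at bit 15: 0x0006ba60
id (11b) val=945 bits=0x3b1 at bit 19: 0x1d8eba60
mode (2b) val=0 bits=0x0 at bit 30: 0x1d8eba60
word = 0x1d8eba60 → little-endian bytes:
  [0]=0x60  [1]=0xba  [2]=0x8e  [3]=0x1d

60 ba 8e 1d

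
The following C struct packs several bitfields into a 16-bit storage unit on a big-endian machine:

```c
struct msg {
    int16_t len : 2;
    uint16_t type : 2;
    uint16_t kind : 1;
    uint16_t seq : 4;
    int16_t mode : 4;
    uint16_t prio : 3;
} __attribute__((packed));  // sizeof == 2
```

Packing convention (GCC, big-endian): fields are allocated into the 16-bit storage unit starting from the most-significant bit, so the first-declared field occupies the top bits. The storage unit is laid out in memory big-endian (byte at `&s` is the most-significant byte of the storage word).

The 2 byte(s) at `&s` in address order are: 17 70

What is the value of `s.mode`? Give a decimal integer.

-2

[0]=0x17 [1]=0x70 (big-endian) → word 0x1770
len [14+:2] = (word>>14) & 0x3 = 0
type [12+:2] = (word>>12) & 0x3 = 1
kind [11+:1] = (word>>11) & 0x1 = 0
seq [7+:4] = (word>>7) & 0xf = 14
mode [3+:4] = (word>>3) & 0xf = 14  ←
prio [0+:3] = (word>>0) & 0x7 = 0
mode signed 4b, MSB=1: 14 - 16 = -2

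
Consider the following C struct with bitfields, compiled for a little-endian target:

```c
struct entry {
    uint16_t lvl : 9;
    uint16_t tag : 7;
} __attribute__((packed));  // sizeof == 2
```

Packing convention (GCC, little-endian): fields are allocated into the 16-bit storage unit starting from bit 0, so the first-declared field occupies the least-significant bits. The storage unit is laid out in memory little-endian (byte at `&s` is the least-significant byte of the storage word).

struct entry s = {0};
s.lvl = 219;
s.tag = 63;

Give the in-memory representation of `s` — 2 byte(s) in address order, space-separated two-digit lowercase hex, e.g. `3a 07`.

db 7e

lvl:9 = 219 → 0xdb << 0 → word 0x00db
tag:7 = 63 → 0x3f << 9 → word 0x7edb
word = 0x7edb → little-endian bytes:
  [0]=0xdb  [1]=0x7e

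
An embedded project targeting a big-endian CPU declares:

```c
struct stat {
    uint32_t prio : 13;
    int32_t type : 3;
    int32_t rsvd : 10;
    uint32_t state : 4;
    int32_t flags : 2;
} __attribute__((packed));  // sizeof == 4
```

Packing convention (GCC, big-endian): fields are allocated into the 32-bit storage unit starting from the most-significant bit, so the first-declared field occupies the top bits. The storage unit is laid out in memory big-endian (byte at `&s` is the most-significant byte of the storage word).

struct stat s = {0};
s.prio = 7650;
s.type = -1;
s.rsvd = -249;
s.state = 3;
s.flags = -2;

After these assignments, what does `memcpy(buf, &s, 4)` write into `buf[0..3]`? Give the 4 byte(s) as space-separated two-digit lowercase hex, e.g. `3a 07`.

ef 17 c1 ce

[19+:13] prio=7650 & 0x1fff = 0x1de2; word=0xef100000
[16+:3] type=-1 & 0x7 = 0x7; word=0xef170000
[6+:10] rsvd=-249 & 0x3ff = 0x307; word=0xef17c1c0
[2+:4] state=3 & 0xf = 0x3; word=0xef17c1cc
[0+:2] flags=-2 & 0x3 = 0x2; word=0xef17c1ce
word = 0xef17c1ce → big-endian bytes:
  [0]=0xef  [1]=0x17  [2]=0xc1  [3]=0xce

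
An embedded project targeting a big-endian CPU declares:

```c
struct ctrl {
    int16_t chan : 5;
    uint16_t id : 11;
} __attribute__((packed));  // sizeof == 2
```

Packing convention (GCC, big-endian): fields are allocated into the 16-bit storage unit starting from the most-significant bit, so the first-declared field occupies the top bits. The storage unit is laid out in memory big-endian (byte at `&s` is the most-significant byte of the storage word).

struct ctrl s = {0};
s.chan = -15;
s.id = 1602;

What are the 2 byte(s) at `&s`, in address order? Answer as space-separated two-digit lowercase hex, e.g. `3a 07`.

chan:5 = -15 → 0x11 << 11 → word 0x8800
id:11 = 1602 → 0x642 << 0 → word 0x8e42
word = 0x8e42 → big-endian bytes:
  [0]=0x8e  [1]=0x42

8e 42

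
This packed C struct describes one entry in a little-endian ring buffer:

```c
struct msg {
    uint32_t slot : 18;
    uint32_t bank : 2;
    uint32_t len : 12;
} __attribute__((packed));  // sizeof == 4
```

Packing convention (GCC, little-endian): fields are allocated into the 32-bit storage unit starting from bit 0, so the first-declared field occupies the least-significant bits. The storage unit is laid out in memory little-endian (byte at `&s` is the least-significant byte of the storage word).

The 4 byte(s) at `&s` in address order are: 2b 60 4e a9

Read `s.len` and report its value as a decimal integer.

[0]=0x2b [1]=0x60 [2]=0x4e [3]=0xa9 (little-endian) → word 0xa94e602b
slot:18 @ bit 0 → (0xa94e602b>>0)&0x3ffff = 0x2602b
bank:2 @ bit 18 → (0xa94e602b>>18)&0x3 = 0x3
len:12 @ bit 20 → (0xa94e602b>>20)&0xfff = 0xa94  ←

2708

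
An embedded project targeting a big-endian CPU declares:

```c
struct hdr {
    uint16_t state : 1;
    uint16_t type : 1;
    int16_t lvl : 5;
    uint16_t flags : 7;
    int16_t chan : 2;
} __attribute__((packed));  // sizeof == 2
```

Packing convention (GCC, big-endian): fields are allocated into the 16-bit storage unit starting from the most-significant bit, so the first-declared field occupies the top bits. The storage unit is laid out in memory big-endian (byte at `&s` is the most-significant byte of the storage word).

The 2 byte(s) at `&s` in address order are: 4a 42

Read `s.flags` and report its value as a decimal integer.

[0]=0x4a [1]=0x42 (big-endian) → word 0x4a42
state [15+:1] = (word>>15) & 0x1 = 0
type [14+:1] = (word>>14) & 0x1 = 1
lvl [9+:5] = (word>>9) & 0x1f = 5
flags [2+:7] = (word>>2) & 0x7f = 16  ←
chan [0+:2] = (word>>0) & 0x3 = 2

16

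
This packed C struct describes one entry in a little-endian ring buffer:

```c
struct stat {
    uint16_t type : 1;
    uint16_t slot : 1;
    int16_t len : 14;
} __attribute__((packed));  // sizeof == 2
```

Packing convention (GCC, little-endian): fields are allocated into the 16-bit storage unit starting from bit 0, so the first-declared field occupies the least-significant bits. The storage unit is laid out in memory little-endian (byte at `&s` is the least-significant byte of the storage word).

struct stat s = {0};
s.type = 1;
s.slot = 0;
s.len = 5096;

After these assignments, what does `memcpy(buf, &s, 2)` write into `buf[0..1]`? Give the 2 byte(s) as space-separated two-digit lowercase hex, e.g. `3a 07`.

a1 4f

type (1b) val=1 bits=0x1 at bit 0: 0x0001
slot (1b) val=0 bits=0x0 at bit 1: 0x0001
len (14b) val=5096 bits=0x13e8 at bit 2: 0x4fa1
word = 0x4fa1 → little-endian bytes:
  [0]=0xa1  [1]=0x4f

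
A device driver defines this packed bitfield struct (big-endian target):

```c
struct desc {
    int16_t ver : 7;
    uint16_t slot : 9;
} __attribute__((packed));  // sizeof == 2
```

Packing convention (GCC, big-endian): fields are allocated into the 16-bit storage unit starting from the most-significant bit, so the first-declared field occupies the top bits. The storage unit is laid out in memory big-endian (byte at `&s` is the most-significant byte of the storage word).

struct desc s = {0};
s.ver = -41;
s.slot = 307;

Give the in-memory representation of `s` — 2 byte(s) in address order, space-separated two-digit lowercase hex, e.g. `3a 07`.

[9+:7] ver=-41 & 0x7f = 0x57; word=0xae00
[0+:9] slot=307 & 0x1ff = 0x133; word=0xaf33
word = 0xaf33 → big-endian bytes:
  [0]=0xaf  [1]=0x33

af 33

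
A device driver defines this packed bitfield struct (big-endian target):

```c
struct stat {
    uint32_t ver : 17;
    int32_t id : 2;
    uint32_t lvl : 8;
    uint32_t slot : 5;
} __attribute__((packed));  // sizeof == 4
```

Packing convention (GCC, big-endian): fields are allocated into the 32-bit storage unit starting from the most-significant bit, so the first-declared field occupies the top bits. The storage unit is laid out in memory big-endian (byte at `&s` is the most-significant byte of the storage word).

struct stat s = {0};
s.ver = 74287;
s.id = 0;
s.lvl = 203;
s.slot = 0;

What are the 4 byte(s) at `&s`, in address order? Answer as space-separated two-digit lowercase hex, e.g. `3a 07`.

ver:17 = 74287 → 0x1222f << 15 → word 0x91178000
id:2 = 0 → 0x0 << 13 → word 0x91178000
lvl:8 = 203 → 0xcb << 5 → word 0x91179960
slot:5 = 0 → 0x0 << 0 → word 0x91179960
word = 0x91179960 → big-endian bytes:
  [0]=0x91  [1]=0x17  [2]=0x99  [3]=0x60

91 17 99 60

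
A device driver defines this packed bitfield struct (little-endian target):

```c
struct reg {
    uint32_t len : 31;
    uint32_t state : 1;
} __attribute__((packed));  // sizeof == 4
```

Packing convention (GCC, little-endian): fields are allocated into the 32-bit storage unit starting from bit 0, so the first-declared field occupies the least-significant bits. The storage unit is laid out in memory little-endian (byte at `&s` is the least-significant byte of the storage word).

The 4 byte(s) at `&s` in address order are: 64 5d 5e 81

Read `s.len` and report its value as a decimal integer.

22961508

[0]=0x64 [1]=0x5d [2]=0x5e [3]=0x81 (little-endian) → word 0x815e5d64
len [0+:31] = (word>>0) & 0x7fffffff = 22961508  ←
state [31+:1] = (word>>31) & 0x1 = 1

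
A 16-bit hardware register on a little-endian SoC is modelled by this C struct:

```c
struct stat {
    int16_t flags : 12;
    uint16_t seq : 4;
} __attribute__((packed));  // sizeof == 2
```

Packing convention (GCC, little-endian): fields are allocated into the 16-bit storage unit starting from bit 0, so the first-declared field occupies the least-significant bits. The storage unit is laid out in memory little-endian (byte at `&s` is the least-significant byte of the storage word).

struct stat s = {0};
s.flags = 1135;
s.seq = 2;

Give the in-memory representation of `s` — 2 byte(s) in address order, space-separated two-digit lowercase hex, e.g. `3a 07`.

[0+:12] flags=1135 & 0xfff = 0x46f; word=0x046f
[12+:4] seq=2 & 0xf = 0x2; word=0x246f
word = 0x246f → little-endian bytes:
  [0]=0x6f  [1]=0x24

6f 24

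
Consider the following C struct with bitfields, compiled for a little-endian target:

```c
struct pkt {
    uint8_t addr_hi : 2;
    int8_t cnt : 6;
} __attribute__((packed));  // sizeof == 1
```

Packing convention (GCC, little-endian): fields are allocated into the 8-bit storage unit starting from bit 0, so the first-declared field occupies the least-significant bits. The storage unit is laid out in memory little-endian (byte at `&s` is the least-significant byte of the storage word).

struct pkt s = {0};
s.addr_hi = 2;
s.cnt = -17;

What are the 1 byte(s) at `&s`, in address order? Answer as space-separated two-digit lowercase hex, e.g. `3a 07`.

be

addr_hi (2b) val=2 bits=0x2 at bit 0: 0x02
cnt (6b) val=-17 bits=0x2f at bit 2: 0xbe
word = 0xbe → little-endian bytes:
  [0]=0xbe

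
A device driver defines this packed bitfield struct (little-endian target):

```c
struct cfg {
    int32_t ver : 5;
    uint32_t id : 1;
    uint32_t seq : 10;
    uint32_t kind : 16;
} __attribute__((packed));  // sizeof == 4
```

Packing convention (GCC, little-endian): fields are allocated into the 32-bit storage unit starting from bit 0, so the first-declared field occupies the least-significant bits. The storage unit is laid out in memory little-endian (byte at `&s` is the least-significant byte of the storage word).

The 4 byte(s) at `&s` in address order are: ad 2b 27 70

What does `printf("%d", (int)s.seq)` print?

[0]=0xad [1]=0x2b [2]=0x27 [3]=0x70 (little-endian) → word 0x70272bad
ver:5 @ bit 0 → (0x70272bad>>0)&0x1f = 0xd
id:1 @ bit 5 → (0x70272bad>>5)&0x1 = 0x1
seq:10 @ bit 6 → (0x70272bad>>6)&0x3ff = 0xae  ←
kind:16 @ bit 16 → (0x70272bad>>16)&0xffff = 0x7027

174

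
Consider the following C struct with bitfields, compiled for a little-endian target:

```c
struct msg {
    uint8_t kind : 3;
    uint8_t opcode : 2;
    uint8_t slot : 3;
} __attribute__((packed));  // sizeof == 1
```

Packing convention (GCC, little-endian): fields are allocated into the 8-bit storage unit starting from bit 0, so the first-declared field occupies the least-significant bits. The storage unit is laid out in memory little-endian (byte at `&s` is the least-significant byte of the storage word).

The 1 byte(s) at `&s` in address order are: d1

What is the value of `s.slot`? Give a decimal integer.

6

[0]=0xd1 (little-endian) → word 0xd1
kind:3 @ bit 0 → (0xd1>>0)&0x7 = 0x1
opcode:2 @ bit 3 → (0xd1>>3)&0x3 = 0x2
slot:3 @ bit 5 → (0xd1>>5)&0x7 = 0x6  ←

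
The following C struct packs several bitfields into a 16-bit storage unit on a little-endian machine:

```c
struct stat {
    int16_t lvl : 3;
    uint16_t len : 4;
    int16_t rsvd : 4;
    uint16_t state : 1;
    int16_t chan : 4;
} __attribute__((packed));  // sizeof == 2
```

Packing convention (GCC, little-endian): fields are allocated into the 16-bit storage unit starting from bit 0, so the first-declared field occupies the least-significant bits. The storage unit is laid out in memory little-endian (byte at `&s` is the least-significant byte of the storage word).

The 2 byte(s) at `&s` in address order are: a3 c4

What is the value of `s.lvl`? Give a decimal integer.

3

[0]=0xa3 [1]=0xc4 (little-endian) → word 0xc4a3
lvl [0+:3] = (word>>0) & 0x7 = 3  ←
len [3+:4] = (word>>3) & 0xf = 4
rsvd [7+:4] = (word>>7) & 0xf = 9
state [11+:1] = (word>>11) & 0x1 = 0
chan [12+:4] = (word>>12) & 0xf = 12
lvl signed 3b, MSB=0: value = 3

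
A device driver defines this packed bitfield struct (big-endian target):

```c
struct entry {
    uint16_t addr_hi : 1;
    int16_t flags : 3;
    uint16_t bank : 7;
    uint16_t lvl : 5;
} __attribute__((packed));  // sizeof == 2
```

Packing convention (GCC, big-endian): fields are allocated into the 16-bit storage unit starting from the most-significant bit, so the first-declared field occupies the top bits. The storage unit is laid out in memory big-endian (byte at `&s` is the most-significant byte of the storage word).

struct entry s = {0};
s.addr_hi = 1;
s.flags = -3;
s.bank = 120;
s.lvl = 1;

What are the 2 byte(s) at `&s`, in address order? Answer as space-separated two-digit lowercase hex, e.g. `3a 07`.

df 01

[15+:1] addr_hi=1 & 0x1 = 0x1; word=0x8000
[12+:3] flags=-3 & 0x7 = 0x5; word=0xd000
[5+:7] bank=120 & 0x7f = 0x78; word=0xdf00
[0+:5] lvl=1 & 0x1f = 0x1; word=0xdf01
word = 0xdf01 → big-endian bytes:
  [0]=0xdf  [1]=0x01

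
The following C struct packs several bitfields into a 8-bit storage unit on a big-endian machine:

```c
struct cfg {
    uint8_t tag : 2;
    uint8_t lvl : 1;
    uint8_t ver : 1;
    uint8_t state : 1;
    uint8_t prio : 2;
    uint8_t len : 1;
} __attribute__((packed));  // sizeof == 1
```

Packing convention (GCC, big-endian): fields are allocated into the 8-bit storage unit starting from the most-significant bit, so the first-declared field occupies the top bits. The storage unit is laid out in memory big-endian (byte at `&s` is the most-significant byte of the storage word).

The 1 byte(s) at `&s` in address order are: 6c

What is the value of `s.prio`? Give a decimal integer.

2

[0]=0x6c (big-endian) → word 0x6c
tag:2 @ bit 6 → (0x6c>>6)&0x3 = 0x1
lvl:1 @ bit 5 → (0x6c>>5)&0x1 = 0x1
ver:1 @ bit 4 → (0x6c>>4)&0x1 = 0x0
state:1 @ bit 3 → (0x6c>>3)&0x1 = 0x1
prio:2 @ bit 1 → (0x6c>>1)&0x3 = 0x2  ←
len:1 @ bit 0 → (0x6c>>0)&0x1 = 0x0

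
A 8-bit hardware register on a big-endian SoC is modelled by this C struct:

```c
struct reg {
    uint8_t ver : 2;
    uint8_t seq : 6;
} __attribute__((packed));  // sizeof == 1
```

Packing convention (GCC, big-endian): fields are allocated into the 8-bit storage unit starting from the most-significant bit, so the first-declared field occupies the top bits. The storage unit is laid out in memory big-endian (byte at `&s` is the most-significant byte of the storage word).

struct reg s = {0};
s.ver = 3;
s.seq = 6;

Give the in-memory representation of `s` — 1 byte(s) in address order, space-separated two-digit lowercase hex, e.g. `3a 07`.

[6+:2] ver=3 & 0x3 = 0x3; word=0xc0
[0+:6] seq=6 & 0x3f = 0x6; word=0xc6
word = 0xc6 → big-endian bytes:
  [0]=0xc6

c6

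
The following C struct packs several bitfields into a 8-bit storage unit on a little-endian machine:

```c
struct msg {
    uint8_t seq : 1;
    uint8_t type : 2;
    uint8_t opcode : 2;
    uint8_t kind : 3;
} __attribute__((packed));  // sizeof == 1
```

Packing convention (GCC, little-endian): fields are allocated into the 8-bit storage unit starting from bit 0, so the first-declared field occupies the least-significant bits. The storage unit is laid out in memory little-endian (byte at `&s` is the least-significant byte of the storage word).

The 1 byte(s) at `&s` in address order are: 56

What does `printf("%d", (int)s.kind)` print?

2

[0]=0x56 (little-endian) → word 0x56
seq [0+:1] = (word>>0) & 0x1 = 0
type [1+:2] = (word>>1) & 0x3 = 3
opcode [3+:2] = (word>>3) & 0x3 = 2
kind [5+:3] = (word>>5) & 0x7 = 2  ←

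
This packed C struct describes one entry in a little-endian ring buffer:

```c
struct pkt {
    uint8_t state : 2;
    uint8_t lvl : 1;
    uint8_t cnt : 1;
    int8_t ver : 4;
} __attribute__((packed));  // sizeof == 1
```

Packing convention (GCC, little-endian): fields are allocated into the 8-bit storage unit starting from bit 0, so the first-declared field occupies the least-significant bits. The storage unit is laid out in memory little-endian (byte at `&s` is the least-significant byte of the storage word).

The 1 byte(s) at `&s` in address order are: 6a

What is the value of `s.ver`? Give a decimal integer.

[0]=0x6a (little-endian) → word 0x6a
state [0+:2] = (word>>0) & 0x3 = 2
lvl [2+:1] = (word>>2) & 0x1 = 0
cnt [3+:1] = (word>>3) & 0x1 = 1
ver [4+:4] = (word>>4) & 0xf = 6  ←
ver signed 4b, MSB=0: value = 6

6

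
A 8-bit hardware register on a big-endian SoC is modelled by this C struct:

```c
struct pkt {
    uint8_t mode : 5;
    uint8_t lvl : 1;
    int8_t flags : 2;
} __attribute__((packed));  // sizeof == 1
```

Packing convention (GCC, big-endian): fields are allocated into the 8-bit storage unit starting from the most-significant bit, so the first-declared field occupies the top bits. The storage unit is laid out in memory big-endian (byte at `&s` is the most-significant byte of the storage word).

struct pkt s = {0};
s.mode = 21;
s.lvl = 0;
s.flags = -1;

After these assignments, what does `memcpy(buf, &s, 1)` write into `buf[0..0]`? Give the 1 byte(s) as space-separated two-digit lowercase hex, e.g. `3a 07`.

mode (5b) val=21 bits=0x15 at bit 3: 0xa8
lvl (1b) val=0 bits=0x0 at bit 2: 0xa8
flags (2b) val=-1 bits=0x3 at bit 0: 0xab
word = 0xab → big-endian bytes:
  [0]=0xab

ab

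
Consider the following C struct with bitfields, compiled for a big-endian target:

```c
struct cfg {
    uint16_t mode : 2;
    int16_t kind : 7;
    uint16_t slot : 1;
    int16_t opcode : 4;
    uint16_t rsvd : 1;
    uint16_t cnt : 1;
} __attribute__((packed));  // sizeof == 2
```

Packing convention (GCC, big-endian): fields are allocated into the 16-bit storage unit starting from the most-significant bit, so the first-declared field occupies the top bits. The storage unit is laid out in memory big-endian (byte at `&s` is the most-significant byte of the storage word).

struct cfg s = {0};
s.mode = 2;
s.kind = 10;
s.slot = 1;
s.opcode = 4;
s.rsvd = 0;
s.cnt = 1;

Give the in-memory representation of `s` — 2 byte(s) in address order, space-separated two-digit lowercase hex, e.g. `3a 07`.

85 51

mode (2b) val=2 bits=0x2 at bit 14: 0x8000
kind (7b) val=10 bits=0xa at bit 7: 0x8500
slot (1b) val=1 bits=0x1 at bit 6: 0x8540
opcode (4b) val=4 bits=0x4 at bit 2: 0x8550
rsvd (1b) val=0 bits=0x0 at bit 1: 0x8550
cnt (1b) val=1 bits=0x1 at bit 0: 0x8551
word = 0x8551 → big-endian bytes:
  [0]=0x85  [1]=0x51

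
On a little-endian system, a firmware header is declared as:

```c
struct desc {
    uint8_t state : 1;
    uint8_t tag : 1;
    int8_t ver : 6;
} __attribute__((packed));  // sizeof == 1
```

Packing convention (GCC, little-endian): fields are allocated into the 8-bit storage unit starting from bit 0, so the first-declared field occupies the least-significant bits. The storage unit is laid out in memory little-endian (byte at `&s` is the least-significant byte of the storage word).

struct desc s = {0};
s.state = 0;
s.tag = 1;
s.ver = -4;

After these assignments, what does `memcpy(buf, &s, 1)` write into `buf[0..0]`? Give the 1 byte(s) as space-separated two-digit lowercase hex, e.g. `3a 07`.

state (1b) val=0 bits=0x0 at bit 0: 0x00
tag (1b) val=1 bits=0x1 at bit 1: 0x02
ver (6b) val=-4 bits=0x3c at bit 2: 0xf2
word = 0xf2 → little-endian bytes:
  [0]=0xf2

f2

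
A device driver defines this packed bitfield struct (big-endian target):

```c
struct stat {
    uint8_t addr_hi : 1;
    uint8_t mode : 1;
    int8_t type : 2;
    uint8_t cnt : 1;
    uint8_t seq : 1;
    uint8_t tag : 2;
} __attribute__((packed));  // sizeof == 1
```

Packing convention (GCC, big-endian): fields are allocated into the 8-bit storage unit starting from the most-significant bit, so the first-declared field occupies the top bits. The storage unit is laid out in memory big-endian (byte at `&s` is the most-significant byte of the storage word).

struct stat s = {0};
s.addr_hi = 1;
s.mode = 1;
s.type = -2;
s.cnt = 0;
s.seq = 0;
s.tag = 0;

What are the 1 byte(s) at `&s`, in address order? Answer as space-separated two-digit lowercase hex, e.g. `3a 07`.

e0

[7+:1] addr_hi=1 & 0x1 = 0x1; word=0x80
[6+:1] mode=1 & 0x1 = 0x1; word=0xc0
[4+:2] type=-2 & 0x3 = 0x2; word=0xe0
[3+:1] cnt=0 & 0x1 = 0x0; word=0xe0
[2+:1] seq=0 & 0x1 = 0x0; word=0xe0
[0+:2] tag=0 & 0x3 = 0x0; word=0xe0
word = 0xe0 → big-endian bytes:
  [0]=0xe0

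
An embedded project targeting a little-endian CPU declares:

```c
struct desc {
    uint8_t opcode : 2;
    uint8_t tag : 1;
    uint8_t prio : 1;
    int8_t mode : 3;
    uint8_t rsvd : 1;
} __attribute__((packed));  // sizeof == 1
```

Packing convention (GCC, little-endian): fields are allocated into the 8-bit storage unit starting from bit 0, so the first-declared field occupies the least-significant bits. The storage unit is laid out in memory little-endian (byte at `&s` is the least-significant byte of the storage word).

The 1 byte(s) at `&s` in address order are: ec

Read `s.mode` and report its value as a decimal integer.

-2

[0]=0xec (little-endian) → word 0xec
opcode [0+:2] = (word>>0) & 0x3 = 0
tag [2+:1] = (word>>2) & 0x1 = 1
prio [3+:1] = (word>>3) & 0x1 = 1
mode [4+:3] = (word>>4) & 0x7 = 6  ←
rsvd [7+:1] = (word>>7) & 0x1 = 1
mode signed 3b, MSB=1: 6 - 8 = -2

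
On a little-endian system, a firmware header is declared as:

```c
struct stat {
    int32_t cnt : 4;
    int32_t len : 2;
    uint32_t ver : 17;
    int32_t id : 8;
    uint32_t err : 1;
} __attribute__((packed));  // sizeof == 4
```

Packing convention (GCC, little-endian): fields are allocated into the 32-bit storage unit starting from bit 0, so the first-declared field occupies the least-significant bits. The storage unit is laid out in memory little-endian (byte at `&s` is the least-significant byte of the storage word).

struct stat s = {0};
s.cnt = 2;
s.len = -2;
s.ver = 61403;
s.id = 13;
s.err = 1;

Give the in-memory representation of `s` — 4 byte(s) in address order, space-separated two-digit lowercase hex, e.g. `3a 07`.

cnt:4 = 2 → 0x2 << 0 → word 0x00000002
len:2 = -2 → 0x2 << 4 → word 0x00000022
ver:17 = 61403 → 0xefdb << 6 → word 0x003bf6e2
id:8 = 13 → 0xd << 23 → word 0x06bbf6e2
err:1 = 1 → 0x1 << 31 → word 0x86bbf6e2
word = 0x86bbf6e2 → little-endian bytes:
  [0]=0xe2  [1]=0xf6  [2]=0xbb  [3]=0x86

e2 f6 bb 86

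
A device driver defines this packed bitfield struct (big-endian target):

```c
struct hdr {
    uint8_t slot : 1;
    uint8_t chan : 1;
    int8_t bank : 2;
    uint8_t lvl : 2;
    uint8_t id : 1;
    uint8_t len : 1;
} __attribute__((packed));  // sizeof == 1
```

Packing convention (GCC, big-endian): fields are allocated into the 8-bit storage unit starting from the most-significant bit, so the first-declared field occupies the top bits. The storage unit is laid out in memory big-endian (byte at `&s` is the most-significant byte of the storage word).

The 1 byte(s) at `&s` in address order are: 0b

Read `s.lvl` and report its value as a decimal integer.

[0]=0x0b (big-endian) → word 0x0b
slot [7+:1] = (word>>7) & 0x1 = 0
chan [6+:1] = (word>>6) & 0x1 = 0
bank [4+:2] = (word>>4) & 0x3 = 0
lvl [2+:2] = (word>>2) & 0x3 = 2  ←
id [1+:1] = (word>>1) & 0x1 = 1
len [0+:1] = (word>>0) & 0x1 = 1

2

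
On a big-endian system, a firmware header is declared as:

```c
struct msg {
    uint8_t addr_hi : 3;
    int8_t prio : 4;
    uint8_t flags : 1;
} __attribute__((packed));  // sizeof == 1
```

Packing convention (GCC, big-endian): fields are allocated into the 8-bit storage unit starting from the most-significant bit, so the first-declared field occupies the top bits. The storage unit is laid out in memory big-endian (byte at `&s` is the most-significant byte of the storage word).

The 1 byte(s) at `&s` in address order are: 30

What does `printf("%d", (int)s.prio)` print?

-8

[0]=0x30 (big-endian) → word 0x30
addr_hi:3 @ bit 5 → (0x30>>5)&0x7 = 0x1
prio:4 @ bit 1 → (0x30>>1)&0xf = 0x8  ←
flags:1 @ bit 0 → (0x30>>0)&0x1 = 0x0
prio signed 4b, MSB=1: 8 - 16 = -8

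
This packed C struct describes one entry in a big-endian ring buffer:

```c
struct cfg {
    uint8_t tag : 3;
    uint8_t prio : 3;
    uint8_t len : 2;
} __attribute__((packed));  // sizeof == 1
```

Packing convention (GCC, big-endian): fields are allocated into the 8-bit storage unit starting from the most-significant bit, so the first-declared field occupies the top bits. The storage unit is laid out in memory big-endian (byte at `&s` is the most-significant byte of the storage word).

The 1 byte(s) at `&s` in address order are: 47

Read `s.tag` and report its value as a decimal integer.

[0]=0x47 (big-endian) → word 0x47
tag [5+:3] = (word>>5) & 0x7 = 2  ←
prio [2+:3] = (word>>2) & 0x7 = 1
len [0+:2] = (word>>0) & 0x3 = 3

2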